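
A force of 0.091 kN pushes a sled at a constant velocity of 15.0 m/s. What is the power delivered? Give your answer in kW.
Convert to SI: F = 91.0 N, v = 15.0 m/s
P = Fv = (91.0)(15.0) = 1365.0 W = 1.365 kW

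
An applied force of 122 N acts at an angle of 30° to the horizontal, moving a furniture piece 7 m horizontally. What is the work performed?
W = F·d·cosθ = (122)(7)cos(30°) = 739.6 J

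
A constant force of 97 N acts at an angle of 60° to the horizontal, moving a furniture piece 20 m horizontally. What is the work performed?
W = F·d·cosθ = (97)(20)cos(60°) = 970.0 J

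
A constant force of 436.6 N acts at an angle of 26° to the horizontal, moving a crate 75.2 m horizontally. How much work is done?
W = F·d·cosθ = (436.6)(75.2)cos(26°) = 29510 J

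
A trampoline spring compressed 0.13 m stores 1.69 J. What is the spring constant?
k = 2·PE/x² = 2·1.69/(0.13)² = 200.0 N/m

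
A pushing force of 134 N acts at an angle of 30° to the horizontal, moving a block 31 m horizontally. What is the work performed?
W = F·d·cosθ = (134)(31)cos(30°) = 3597 J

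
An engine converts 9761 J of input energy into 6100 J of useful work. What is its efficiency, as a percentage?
η = W_out/W_in = 6100/9761 = 62.49%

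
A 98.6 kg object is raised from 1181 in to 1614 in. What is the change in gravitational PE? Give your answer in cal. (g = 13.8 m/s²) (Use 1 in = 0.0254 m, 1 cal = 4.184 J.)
Convert to SI: m = 98.6 kg, Δh = 10.9982 m
ΔPE = mgΔh = (98.6)(13.8)(10.9982) = 14965.0 J = 3577 cal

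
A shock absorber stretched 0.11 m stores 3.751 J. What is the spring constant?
k = 2·PE/x² = 2·3.751/(0.11)² = 620.0 N/m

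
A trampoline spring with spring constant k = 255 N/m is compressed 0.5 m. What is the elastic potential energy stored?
PE = ½kx² = ½(255)(0.5)² = 31.88 J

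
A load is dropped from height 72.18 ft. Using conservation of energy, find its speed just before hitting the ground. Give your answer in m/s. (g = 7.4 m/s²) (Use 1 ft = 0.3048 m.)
Convert to SI: h = 22.0005 m
mgh = ½mv² ⇒ v = √(2gh) = √(2·7.4·22.0005) = 18.04 m/s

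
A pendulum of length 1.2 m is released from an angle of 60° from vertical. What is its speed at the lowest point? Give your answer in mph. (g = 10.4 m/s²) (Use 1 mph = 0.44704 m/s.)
h = L(1 − cosθ) = 1.2(1 − cos60°) = 0.6 m
v = √(2gh) = √(2·10.4·0.6) = 3.5327 m/s = 7.902 mph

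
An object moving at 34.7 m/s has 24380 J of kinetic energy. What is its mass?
m = 2·KE/v² = 2·24380/(34.7)² = 40.5 kg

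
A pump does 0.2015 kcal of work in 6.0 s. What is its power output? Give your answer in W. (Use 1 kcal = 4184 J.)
Convert to SI: W = 843.076 J, t = 6.0 s
P = W/t = 843.076/6.0 = 140.5 W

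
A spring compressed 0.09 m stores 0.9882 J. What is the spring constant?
k = 2·PE/x² = 2·0.9882/(0.09)² = 244.0 N/m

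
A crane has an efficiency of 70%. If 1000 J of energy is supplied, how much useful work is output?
W_out = η·W_in = 0.7·1000 = 700.0 J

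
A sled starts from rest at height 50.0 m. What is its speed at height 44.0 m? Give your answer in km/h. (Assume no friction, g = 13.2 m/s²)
mgh₁ = mgh₂ + ½mv² ⇒ v = √(2g(h₁−h₂)) = √(2·13.2·6.0) = 12.5857 m/s = 45.31 km/h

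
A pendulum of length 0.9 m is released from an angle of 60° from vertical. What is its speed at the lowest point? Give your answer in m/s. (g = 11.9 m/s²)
h = L(1 − cosθ) = 0.9(1 − cos60°) = 0.45 m
v = √(2gh) = √(2·11.9·0.45) = 3.273 m/s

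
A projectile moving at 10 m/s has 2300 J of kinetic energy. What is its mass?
m = 2·KE/v² = 2·2300/(10)² = 46.0 kg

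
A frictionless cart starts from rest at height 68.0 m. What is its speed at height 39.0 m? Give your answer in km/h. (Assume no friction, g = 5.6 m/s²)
mgh₁ = mgh₂ + ½mv² ⇒ v = √(2g(h₁−h₂)) = √(2·5.6·29.0) = 18.0222 m/s = 64.88 km/h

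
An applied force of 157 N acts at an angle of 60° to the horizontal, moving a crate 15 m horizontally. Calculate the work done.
W = F·d·cosθ = (157)(15)cos(60°) = 1178 J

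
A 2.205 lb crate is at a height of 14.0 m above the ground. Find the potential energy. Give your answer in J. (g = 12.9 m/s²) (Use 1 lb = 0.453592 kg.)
Convert to SI: m = 1.00017 kg, h = 14.0 m
PE = mgh = (1.00017)(12.9)(14.0) = 180.6 J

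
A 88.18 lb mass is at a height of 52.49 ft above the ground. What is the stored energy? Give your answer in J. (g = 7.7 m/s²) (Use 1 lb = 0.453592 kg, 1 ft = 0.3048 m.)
Convert to SI: m = 39.9977 kg, h = 15.999 m
PE = mgh = (39.9977)(7.7)(15.999) = 4927 J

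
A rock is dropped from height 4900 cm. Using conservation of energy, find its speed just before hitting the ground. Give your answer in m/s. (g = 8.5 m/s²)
Convert to SI: h = 49.0 m
mgh = ½mv² ⇒ v = √(2gh) = √(2·8.5·49.0) = 28.86 m/s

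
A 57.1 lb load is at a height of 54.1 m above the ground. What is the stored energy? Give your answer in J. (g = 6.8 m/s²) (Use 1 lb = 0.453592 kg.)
Convert to SI: m = 25.9001 kg, h = 54.1 m
PE = mgh = (25.9001)(6.8)(54.1) = 9528 J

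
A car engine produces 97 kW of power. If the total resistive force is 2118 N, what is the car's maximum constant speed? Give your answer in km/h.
P = Fv ⇒ v = P/F = 97000 W/2118.0 N = 45.7979 m/s = 164.9 km/h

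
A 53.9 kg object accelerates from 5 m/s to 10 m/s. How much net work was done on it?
W = ΔKE = ½m(v₂² − v₁²) = ½(53.9)(10² − 5²) = 2021.25 J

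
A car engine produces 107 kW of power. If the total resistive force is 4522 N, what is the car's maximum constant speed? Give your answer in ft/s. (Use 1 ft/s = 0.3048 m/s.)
P = Fv ⇒ v = P/F = 107000 W/4522.0 N = 23.6621 m/s = 77.63 ft/s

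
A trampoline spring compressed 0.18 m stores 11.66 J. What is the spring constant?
k = 2·PE/x² = 2·11.66/(0.18)² = 719.8 N/m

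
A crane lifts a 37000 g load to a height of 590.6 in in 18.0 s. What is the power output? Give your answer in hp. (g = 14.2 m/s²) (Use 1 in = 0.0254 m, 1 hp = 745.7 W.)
Convert to SI: m = 37.0 kg, h = 15.0012 m, t = 18.0 s
P = mgh/t = (37.0)(14.2)(15.0012)/18.0 = 437.87 W = 0.5872 hp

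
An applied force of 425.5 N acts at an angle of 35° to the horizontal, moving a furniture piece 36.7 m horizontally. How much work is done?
W = F·d·cosθ = (425.5)(36.7)cos(35°) = 12790 J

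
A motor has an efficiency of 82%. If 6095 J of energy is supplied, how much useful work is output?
W_out = η·W_in = 0.82·6095 = 4997.9 J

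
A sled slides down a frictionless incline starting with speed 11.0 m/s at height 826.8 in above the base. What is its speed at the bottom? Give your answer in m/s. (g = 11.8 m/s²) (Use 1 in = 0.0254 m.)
Convert to SI: v₀ = 11.0 m/s, h = 21.0007 m
½mv₀² + mgh = ½mv² ⇒ v = √(v₀² + 2gh) = √(11.0² + 2·11.8·21.0007) = 24.83 m/s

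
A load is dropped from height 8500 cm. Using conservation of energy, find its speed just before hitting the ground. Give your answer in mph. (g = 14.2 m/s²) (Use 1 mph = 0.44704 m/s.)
Convert to SI: h = 85.0 m
mgh = ½mv² ⇒ v = √(2gh) = √(2·14.2·85.0) = 49.1325 m/s = 109.9 mph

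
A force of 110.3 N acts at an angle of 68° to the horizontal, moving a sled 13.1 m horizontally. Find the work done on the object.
W = F·d·cosθ = (110.3)(13.1)cos(68°) = 541.3 J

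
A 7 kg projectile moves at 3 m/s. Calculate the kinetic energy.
KE = ½mv² = ½(7)(3)² = 31.5 J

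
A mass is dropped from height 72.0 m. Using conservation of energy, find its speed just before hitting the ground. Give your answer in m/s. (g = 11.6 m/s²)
mgh = ½mv² ⇒ v = √(2gh) = √(2·11.6·72.0) = 40.87 m/s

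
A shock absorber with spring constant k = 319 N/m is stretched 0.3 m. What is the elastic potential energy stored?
PE = ½kx² = ½(319)(0.3)² = 14.36 J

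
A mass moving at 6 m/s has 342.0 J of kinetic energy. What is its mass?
m = 2·KE/v² = 2·342.0/(6)² = 19.0 kg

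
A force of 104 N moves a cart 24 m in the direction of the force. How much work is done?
W = F·d = (104)(24) = 2496 J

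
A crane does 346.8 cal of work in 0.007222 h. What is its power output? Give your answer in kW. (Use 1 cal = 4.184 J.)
Convert to SI: W = 1451.01 J, t = 25.9992 s
P = W/t = 1451.01/25.9992 = 55.8098 W = 0.05581 kW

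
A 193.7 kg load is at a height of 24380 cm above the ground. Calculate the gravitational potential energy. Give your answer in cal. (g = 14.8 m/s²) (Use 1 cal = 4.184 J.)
Convert to SI: m = 193.7 kg, h = 243.8 m
PE = mgh = (193.7)(14.8)(243.8) = 698916 J = 167000 cal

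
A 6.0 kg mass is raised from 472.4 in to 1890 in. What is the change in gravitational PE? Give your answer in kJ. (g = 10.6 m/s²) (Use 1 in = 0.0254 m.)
Convert to SI: m = 6.0 kg, Δh = 36.007 m
ΔPE = mgΔh = (6.0)(10.6)(36.007) = 2290.05 J = 2.29 kJ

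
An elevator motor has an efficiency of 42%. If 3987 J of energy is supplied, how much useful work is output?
W_out = η·W_in = 0.42·3987 = 1674.54 J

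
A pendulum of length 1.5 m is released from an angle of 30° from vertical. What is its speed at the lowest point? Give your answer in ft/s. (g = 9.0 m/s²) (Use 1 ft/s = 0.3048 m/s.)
h = L(1 − cosθ) = 1.5(1 − cos30°) = 0.200962 m
v = √(2gh) = √(2·9.0·0.200962) = 1.90192 m/s = 6.24 ft/s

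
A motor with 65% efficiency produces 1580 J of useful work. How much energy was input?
W_in = W_out/η = 1580/0.65 = 2431 J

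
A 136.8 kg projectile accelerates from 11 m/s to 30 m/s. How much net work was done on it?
W = ΔKE = ½m(v₂² − v₁²) = ½(136.8)(30² − 11²) = 53283.6 J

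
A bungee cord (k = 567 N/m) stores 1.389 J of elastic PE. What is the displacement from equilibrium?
x = √(2·PE/k) = √(2·1.389/567) = 0.07 m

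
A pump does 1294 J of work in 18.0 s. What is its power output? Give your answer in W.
P = W/t = 1294.0/18.0 = 71.89 W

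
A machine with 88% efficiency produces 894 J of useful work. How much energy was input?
W_in = W_out/η = 894/0.88 = 1016 J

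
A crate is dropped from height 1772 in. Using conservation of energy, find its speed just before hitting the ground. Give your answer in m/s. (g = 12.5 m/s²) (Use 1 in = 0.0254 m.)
Convert to SI: h = 45.0088 m
mgh = ½mv² ⇒ v = √(2gh) = √(2·12.5·45.0088) = 33.54 m/s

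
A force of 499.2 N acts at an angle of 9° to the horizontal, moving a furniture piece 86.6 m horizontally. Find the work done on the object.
W = F·d·cosθ = (499.2)(86.6)cos(9°) = 42700 J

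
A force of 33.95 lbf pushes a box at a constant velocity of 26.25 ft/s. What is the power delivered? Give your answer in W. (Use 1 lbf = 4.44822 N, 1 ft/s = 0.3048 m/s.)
Convert to SI: F = 151.017 N, v = 8.001 m/s
P = Fv = (151.017)(8.001) = 1208 W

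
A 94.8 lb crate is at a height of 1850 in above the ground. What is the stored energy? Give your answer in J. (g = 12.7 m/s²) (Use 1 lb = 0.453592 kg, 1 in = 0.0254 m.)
Convert to SI: m = 43.0005 kg, h = 46.99 m
PE = mgh = (43.0005)(12.7)(46.99) = 25660 J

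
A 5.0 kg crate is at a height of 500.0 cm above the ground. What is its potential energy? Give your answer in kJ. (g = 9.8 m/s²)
Convert to SI: m = 5.0 kg, h = 5.0 m
PE = mgh = (5.0)(9.8)(5.0) = 245.0 J = 0.245 kJ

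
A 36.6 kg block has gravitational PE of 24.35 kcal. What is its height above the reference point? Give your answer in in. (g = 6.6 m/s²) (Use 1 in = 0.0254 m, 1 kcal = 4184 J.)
Convert to SI: m = 36.6 kg, PE = 101880 J
h = PE/(mg) = 101880/(36.6·6.6) = 421.76 m = 16600 in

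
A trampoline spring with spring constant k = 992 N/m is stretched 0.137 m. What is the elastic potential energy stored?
PE = ½kx² = ½(992)(0.137)² = 9.309 J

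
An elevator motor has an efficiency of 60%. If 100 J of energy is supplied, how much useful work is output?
W_out = η·W_in = 0.6·100 = 60.0 J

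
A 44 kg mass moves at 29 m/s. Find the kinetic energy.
KE = ½mv² = ½(44)(29)² = 18502.0 J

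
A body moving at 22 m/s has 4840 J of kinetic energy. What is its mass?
m = 2·KE/v² = 2·4840/(22)² = 20.0 kg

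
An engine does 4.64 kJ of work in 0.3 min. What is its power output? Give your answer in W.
Convert to SI: W = 4640.0 J, t = 18.0 s
P = W/t = 4640.0/18.0 = 257.8 W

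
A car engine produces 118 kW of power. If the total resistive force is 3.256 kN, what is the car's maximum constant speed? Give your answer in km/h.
Convert to SI: F = 3256.0 N
P = Fv ⇒ v = P/F = 118000 W/3256.0 N = 36.2408 m/s = 130.5 km/h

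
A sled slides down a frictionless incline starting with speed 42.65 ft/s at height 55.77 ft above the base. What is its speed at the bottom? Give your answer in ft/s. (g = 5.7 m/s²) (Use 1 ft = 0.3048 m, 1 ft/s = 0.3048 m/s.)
Convert to SI: v₀ = 12.9997 m/s, h = 16.9987 m
½mv₀² + mgh = ½mv² ⇒ v = √(v₀² + 2gh) = √(12.9997² + 2·5.7·16.9987) = 19.0467 m/s = 62.49 ft/s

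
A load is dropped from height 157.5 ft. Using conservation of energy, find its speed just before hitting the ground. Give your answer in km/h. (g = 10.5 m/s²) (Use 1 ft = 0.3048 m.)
Convert to SI: h = 48.006 m
mgh = ½mv² ⇒ v = √(2gh) = √(2·10.5·48.006) = 31.751 m/s = 114.3 km/h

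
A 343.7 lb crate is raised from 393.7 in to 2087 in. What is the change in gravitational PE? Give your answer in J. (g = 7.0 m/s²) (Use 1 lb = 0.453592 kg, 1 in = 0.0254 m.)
Convert to SI: m = 155.9 kg, Δh = 43.0098 m
ΔPE = mgΔh = (155.9)(7.0)(43.0098) = 46940 J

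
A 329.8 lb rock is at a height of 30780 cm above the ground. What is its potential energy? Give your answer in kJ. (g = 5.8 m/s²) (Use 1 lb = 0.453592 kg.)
Convert to SI: m = 149.595 kg, h = 307.8 m
PE = mgh = (149.595)(5.8)(307.8) = 267062 J = 267.1 kJ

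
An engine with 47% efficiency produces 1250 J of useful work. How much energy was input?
W_in = W_out/η = 1250/0.47 = 2660 J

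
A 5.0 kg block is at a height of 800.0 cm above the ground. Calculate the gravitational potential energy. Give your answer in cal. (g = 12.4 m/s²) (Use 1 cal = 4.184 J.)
Convert to SI: m = 5.0 kg, h = 8.0 m
PE = mgh = (5.0)(12.4)(8.0) = 496.0 J = 118.5 cal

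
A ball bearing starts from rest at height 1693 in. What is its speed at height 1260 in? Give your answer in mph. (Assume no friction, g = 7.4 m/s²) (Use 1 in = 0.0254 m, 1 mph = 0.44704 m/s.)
Convert to SI: h₁−h₂ = 10.9982 m
mgh₁ = mgh₂ + ½mv² ⇒ v = √(2g(h₁−h₂)) = √(2·7.4·10.9982) = 12.7583 m/s = 28.54 mph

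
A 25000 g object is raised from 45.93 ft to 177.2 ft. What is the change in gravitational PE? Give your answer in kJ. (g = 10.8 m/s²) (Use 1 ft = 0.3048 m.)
Convert to SI: m = 25.0 kg, Δh = 40.0111 m
ΔPE = mgΔh = (25.0)(10.8)(40.0111) = 10803.0 J = 10.8 kJ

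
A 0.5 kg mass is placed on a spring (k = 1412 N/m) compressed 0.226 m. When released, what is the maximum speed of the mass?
½kx² = ½mv² ⇒ v = x√(k/m) = (0.226)√(1412/0.5) = 12.01 m/s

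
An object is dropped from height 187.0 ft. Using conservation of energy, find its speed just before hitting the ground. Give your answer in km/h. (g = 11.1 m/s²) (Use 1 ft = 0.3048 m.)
Convert to SI: h = 56.9976 m
mgh = ½mv² ⇒ v = √(2gh) = √(2·11.1·56.9976) = 35.5717 m/s = 128.1 km/h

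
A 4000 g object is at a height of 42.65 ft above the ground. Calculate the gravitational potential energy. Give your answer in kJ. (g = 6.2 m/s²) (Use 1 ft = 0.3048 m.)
Convert to SI: m = 4.0 kg, h = 12.9997 m
PE = mgh = (4.0)(6.2)(12.9997) = 322.393 J = 0.3224 kJ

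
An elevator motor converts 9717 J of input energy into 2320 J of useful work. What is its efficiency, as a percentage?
η = W_out/W_in = 2320/9717 = 23.88%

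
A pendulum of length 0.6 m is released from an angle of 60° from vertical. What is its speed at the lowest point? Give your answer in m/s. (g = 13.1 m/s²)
h = L(1 − cosθ) = 0.6(1 − cos60°) = 0.3 m
v = √(2gh) = √(2·13.1·0.3) = 2.804 m/s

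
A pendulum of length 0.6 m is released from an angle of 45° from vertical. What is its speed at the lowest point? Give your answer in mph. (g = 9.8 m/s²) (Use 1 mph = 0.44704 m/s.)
h = L(1 − cosθ) = 0.6(1 − cos45°) = 0.175736 m
v = √(2gh) = √(2·9.8·0.175736) = 1.85592 m/s = 4.152 mph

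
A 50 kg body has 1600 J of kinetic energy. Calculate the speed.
v = √(2·KE/m) = √(2·1600/50) = 8.0 m/s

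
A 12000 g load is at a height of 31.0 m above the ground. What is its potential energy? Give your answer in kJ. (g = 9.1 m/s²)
Convert to SI: m = 12.0 kg, h = 31.0 m
PE = mgh = (12.0)(9.1)(31.0) = 3385.2 J = 3.385 kJ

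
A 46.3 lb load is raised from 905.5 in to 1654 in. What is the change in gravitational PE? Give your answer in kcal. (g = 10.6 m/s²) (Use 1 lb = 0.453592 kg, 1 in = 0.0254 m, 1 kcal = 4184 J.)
Convert to SI: m = 21.0013 kg, Δh = 19.0119 m
ΔPE = mgΔh = (21.0013)(10.6)(19.0119) = 4232.31 J = 1.012 kcal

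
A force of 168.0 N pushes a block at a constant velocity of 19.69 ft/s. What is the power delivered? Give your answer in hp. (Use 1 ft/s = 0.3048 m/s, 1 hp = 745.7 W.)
Convert to SI: F = 168.0 N, v = 6.00151 m/s
P = Fv = (168.0)(6.00151) = 1008.25 W = 1.352 hp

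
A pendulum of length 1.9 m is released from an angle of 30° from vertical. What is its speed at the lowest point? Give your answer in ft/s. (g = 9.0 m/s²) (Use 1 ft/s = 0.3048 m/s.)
h = L(1 − cosθ) = 1.9(1 − cos30°) = 0.254552 m
v = √(2gh) = √(2·9.0·0.254552) = 2.14054 m/s = 7.023 ft/s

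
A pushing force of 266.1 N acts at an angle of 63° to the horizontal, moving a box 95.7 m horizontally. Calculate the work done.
W = F·d·cosθ = (266.1)(95.7)cos(63°) = 11560 J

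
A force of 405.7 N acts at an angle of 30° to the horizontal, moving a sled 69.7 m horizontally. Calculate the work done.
W = F·d·cosθ = (405.7)(69.7)cos(30°) = 24490 J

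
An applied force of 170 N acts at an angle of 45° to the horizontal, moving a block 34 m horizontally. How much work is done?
W = F·d·cosθ = (170)(34)cos(45°) = 4087 J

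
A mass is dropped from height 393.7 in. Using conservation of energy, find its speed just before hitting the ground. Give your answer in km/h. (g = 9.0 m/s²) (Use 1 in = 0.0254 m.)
Convert to SI: h = 9.99998 m
mgh = ½mv² ⇒ v = √(2gh) = √(2·9.0·9.99998) = 13.4164 m/s = 48.3 km/h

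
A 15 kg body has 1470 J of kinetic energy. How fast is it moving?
v = √(2·KE/m) = √(2·1470/15) = 14.0 m/s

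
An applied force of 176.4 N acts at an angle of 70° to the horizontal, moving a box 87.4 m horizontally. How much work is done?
W = F·d·cosθ = (176.4)(87.4)cos(70°) = 5273 J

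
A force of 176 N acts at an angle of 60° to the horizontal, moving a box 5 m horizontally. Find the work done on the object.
W = F·d·cosθ = (176)(5)cos(60°) = 440.0 J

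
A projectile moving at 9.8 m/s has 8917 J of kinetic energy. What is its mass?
m = 2·KE/v² = 2·8917/(9.8)² = 185.7 kg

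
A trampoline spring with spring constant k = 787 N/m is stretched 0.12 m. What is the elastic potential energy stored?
PE = ½kx² = ½(787)(0.12)² = 5.666 J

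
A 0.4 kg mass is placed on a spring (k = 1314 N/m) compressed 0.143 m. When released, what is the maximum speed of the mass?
½kx² = ½mv² ⇒ v = x√(k/m) = (0.143)√(1314/0.4) = 8.196 m/s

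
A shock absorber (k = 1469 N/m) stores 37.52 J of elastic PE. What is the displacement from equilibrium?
x = √(2·PE/k) = √(2·37.52/1469) = 0.226 m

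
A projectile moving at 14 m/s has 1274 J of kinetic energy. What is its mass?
m = 2·KE/v² = 2·1274/(14)² = 13.0 kg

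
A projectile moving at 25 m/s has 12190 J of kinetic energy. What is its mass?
m = 2·KE/v² = 2·12190/(25)² = 39.01 kg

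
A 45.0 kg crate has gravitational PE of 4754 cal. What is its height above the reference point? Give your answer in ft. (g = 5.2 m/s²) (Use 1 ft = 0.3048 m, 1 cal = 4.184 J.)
Convert to SI: m = 45.0 kg, PE = 19890.7 J
h = PE/(mg) = 19890.7/(45.0·5.2) = 85.0031 m = 278.9 ft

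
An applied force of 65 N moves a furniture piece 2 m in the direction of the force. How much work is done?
W = F·d = (65)(2) = 130.0 J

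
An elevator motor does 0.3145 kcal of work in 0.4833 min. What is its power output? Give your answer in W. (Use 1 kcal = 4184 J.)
Convert to SI: W = 1315.87 J, t = 28.998 s
P = W/t = 1315.87/28.998 = 45.38 W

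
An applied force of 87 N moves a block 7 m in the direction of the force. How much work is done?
W = F·d = (87)(7) = 609.0 J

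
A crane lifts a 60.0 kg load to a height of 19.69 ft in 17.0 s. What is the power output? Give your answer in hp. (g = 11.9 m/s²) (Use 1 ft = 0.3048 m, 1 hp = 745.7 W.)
Convert to SI: m = 60.0 kg, h = 6.00151 m, t = 17.0 s
P = mgh/t = (60.0)(11.9)(6.00151)/17.0 = 252.064 W = 0.338 hp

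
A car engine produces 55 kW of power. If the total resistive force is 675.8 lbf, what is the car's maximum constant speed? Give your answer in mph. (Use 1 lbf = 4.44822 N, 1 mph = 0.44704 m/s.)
Convert to SI: F = 3006.11 N
P = Fv ⇒ v = P/F = 55000 W/3006.11 N = 18.2961 m/s = 40.93 mph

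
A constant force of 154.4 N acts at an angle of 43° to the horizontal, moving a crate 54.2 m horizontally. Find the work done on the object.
W = F·d·cosθ = (154.4)(54.2)cos(43°) = 6120 J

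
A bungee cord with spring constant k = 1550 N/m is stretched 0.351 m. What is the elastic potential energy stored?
PE = ½kx² = ½(1550)(0.351)² = 95.48 J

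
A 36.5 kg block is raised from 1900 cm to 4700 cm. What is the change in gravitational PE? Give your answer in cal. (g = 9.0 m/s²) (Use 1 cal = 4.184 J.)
Convert to SI: m = 36.5 kg, Δh = 28.0 m
ΔPE = mgΔh = (36.5)(9.0)(28.0) = 9198.0 J = 2198 cal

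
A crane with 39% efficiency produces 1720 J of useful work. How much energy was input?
W_in = W_out/η = 1720/0.39 = 4410 J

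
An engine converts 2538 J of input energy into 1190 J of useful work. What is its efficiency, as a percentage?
η = W_out/W_in = 1190/2538 = 46.89%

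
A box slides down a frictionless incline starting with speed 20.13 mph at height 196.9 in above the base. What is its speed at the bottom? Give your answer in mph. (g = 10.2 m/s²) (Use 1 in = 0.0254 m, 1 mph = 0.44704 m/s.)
Convert to SI: v₀ = 8.99892 m/s, h = 5.00126 m
½mv₀² + mgh = ½mv² ⇒ v = √(v₀² + 2gh) = √(8.99892² + 2·10.2·5.00126) = 13.528 m/s = 30.26 mph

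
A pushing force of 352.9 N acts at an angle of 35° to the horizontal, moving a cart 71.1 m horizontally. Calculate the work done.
W = F·d·cosθ = (352.9)(71.1)cos(35°) = 20550 J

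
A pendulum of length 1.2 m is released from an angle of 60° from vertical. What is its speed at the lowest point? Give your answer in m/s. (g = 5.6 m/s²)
h = L(1 − cosθ) = 1.2(1 − cos60°) = 0.6 m
v = √(2gh) = √(2·5.6·0.6) = 2.592 m/s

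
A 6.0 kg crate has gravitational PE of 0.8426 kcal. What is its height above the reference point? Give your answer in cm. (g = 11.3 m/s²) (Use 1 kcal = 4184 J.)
Convert to SI: m = 6.0 kg, PE = 3525.44 J
h = PE/(mg) = 3525.44/(6.0·11.3) = 51.9976 m = 5200 cm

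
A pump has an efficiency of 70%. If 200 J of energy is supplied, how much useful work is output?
W_out = η·W_in = 0.7·200 = 140.0 J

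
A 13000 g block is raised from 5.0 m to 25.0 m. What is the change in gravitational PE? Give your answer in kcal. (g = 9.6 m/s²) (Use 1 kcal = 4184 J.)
Convert to SI: m = 13.0 kg, Δh = 20.0 m
ΔPE = mgΔh = (13.0)(9.6)(20.0) = 2496.0 J = 0.5966 kcal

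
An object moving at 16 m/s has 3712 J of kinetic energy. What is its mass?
m = 2·KE/v² = 2·3712/(16)² = 29.0 kg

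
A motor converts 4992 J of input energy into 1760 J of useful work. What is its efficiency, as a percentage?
η = W_out/W_in = 1760/4992 = 35.26%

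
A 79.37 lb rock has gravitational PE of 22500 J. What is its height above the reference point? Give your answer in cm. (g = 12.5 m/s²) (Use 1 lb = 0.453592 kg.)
Convert to SI: m = 36.0016 kg, PE = 22500.0 J
h = PE/(mg) = 22500.0/(36.0016·12.5) = 49.9978 m = 5000 cm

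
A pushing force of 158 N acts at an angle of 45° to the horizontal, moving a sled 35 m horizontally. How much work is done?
W = F·d·cosθ = (158)(35)cos(45°) = 3910 J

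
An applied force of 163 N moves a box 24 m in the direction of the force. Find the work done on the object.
W = F·d = (163)(24) = 3912 J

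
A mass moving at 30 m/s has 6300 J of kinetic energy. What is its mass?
m = 2·KE/v² = 2·6300/(30)² = 14.0 kg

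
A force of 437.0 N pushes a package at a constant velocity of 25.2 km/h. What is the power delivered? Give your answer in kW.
Convert to SI: F = 437.0 N, v = 7.0 m/s
P = Fv = (437.0)(7.0) = 3059.0 W = 3.059 kW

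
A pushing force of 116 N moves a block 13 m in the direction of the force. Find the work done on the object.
W = F·d = (116)(13) = 1508 J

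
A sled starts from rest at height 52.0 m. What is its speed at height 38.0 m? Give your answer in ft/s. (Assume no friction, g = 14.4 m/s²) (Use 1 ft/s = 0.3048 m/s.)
mgh₁ = mgh₂ + ½mv² ⇒ v = √(2g(h₁−h₂)) = √(2·14.4·14.0) = 20.0798 m/s = 65.88 ft/s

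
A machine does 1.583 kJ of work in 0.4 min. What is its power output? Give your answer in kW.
Convert to SI: W = 1583.0 J, t = 24.0 s
P = W/t = 1583.0/24.0 = 65.9583 W = 0.06596 kW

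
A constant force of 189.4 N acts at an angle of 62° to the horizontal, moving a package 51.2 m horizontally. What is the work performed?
W = F·d·cosθ = (189.4)(51.2)cos(62°) = 4553 J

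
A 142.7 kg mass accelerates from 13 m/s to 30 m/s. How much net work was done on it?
W = ΔKE = ½m(v₂² − v₁²) = ½(142.7)(30² − 13²) = 52156.85 J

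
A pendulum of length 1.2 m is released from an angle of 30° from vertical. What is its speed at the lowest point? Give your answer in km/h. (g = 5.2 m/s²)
h = L(1 − cosθ) = 1.2(1 − cos30°) = 0.16077 m
v = √(2gh) = √(2·5.2·0.16077) = 1.29306 m/s = 4.655 km/h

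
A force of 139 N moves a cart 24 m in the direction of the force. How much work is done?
W = F·d = (139)(24) = 3336 J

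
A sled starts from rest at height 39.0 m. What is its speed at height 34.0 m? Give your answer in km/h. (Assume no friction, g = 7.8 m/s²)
mgh₁ = mgh₂ + ½mv² ⇒ v = √(2g(h₁−h₂)) = √(2·7.8·5.0) = 8.83176 m/s = 31.79 km/h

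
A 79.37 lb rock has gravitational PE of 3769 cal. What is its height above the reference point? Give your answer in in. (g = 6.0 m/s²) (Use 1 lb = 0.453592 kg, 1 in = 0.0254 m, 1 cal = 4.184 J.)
Convert to SI: m = 36.0016 kg, PE = 15769.5 J
h = PE/(mg) = 15769.5/(36.0016·6.0) = 73.0037 m = 2874 in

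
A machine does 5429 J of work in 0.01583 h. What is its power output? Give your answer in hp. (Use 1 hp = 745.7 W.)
Convert to SI: W = 5429.0 J, t = 56.988 s
P = W/t = 5429.0/56.988 = 95.2657 W = 0.1278 hp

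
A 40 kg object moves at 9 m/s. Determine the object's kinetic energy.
KE = ½mv² = ½(40)(9)² = 1620.0 J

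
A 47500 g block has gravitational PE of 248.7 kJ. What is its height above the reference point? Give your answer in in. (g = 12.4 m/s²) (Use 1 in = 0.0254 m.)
Convert to SI: m = 47.5 kg, PE = 248700 J
h = PE/(mg) = 248700/(47.5·12.4) = 422.241 m = 16620 in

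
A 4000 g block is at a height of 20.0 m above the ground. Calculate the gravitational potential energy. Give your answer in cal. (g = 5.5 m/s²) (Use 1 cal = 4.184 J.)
Convert to SI: m = 4.0 kg, h = 20.0 m
PE = mgh = (4.0)(5.5)(20.0) = 440.0 J = 105.2 cal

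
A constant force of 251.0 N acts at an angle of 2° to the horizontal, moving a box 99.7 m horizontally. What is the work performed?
W = F·d·cosθ = (251.0)(99.7)cos(2°) = 25010 J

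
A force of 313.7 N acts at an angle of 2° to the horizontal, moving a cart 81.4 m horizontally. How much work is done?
W = F·d·cosθ = (313.7)(81.4)cos(2°) = 25520 J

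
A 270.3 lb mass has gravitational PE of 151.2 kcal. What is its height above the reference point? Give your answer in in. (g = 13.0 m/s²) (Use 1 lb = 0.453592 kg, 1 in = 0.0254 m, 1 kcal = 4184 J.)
Convert to SI: m = 122.606 kg, PE = 632621 J
h = PE/(mg) = 632621/(122.606·13.0) = 396.907 m = 15630 in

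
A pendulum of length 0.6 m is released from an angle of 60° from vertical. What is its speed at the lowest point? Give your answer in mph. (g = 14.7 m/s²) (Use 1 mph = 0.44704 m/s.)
h = L(1 − cosθ) = 0.6(1 − cos60°) = 0.3 m
v = √(2gh) = √(2·14.7·0.3) = 2.96985 m/s = 6.643 mph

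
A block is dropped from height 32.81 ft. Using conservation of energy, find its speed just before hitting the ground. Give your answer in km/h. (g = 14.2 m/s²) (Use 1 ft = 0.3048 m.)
Convert to SI: h = 10.0005 m
mgh = ½mv² ⇒ v = √(2gh) = √(2·14.2·10.0005) = 16.8527 m/s = 60.67 km/h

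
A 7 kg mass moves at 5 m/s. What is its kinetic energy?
KE = ½mv² = ½(7)(5)² = 87.5 J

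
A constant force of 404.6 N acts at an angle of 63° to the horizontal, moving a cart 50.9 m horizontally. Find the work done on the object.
W = F·d·cosθ = (404.6)(50.9)cos(63°) = 9350 J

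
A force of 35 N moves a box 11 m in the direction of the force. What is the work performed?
W = F·d = (35)(11) = 385.0 J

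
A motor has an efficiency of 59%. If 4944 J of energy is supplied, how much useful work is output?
W_out = η·W_in = 0.59·4944 = 2916.96 J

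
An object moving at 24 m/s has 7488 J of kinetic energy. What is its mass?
m = 2·KE/v² = 2·7488/(24)² = 26.0 kg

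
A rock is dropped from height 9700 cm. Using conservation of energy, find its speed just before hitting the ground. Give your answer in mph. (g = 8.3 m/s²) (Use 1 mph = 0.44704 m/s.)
Convert to SI: h = 97.0 m
mgh = ½mv² ⇒ v = √(2gh) = √(2·8.3·97.0) = 40.1273 m/s = 89.76 mph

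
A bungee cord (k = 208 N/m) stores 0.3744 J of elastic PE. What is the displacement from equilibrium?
x = √(2·PE/k) = √(2·0.3744/208) = 0.06 m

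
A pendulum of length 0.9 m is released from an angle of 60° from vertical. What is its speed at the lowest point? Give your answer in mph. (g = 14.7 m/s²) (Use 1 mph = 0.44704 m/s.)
h = L(1 − cosθ) = 0.9(1 − cos60°) = 0.45 m
v = √(2gh) = √(2·14.7·0.45) = 3.63731 m/s = 8.136 mph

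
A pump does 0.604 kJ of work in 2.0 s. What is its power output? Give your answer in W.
Convert to SI: W = 604.0 J, t = 2.0 s
P = W/t = 604.0/2.0 = 302.0 W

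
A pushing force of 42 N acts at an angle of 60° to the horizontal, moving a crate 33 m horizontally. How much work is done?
W = F·d·cosθ = (42)(33)cos(60°) = 693.0 J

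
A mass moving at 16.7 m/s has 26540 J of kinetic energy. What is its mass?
m = 2·KE/v² = 2·26540/(16.7)² = 190.3 kg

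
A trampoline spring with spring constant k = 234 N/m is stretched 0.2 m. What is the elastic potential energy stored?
PE = ½kx² = ½(234)(0.2)² = 4.68 J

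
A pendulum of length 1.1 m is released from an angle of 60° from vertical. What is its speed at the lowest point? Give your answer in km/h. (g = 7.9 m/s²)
h = L(1 − cosθ) = 1.1(1 − cos60°) = 0.55 m
v = √(2gh) = √(2·7.9·0.55) = 2.94788 m/s = 10.61 km/h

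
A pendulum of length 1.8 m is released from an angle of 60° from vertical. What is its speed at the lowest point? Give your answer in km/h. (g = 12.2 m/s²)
h = L(1 − cosθ) = 1.8(1 − cos60°) = 0.9 m
v = √(2gh) = √(2·12.2·0.9) = 4.68615 m/s = 16.87 km/h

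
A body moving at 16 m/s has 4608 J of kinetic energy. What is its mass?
m = 2·KE/v² = 2·4608/(16)² = 36.0 kg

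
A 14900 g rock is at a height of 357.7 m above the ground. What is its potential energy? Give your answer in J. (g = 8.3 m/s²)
Convert to SI: m = 14.9 kg, h = 357.7 m
PE = mgh = (14.9)(8.3)(357.7) = 44240 J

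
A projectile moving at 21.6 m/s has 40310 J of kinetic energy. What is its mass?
m = 2·KE/v² = 2·40310/(21.6)² = 172.8 kg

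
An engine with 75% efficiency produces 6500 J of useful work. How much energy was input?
W_in = W_out/η = 6500/0.75 = 8667 J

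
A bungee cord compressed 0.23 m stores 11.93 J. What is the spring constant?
k = 2·PE/x² = 2·11.93/(0.23)² = 451.0 N/m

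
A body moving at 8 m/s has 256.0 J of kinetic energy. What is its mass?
m = 2·KE/v² = 2·256.0/(8)² = 8.0 kg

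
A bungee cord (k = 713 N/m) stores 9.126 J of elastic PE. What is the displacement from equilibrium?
x = √(2·PE/k) = √(2·9.126/713) = 0.16 m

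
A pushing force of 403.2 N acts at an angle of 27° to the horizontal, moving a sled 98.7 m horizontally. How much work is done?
W = F·d·cosθ = (403.2)(98.7)cos(27°) = 35460 J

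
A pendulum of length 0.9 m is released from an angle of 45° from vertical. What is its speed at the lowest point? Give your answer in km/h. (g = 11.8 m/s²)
h = L(1 − cosθ) = 0.9(1 − cos45°) = 0.263604 m
v = √(2gh) = √(2·11.8·0.263604) = 2.4942 m/s = 8.979 km/h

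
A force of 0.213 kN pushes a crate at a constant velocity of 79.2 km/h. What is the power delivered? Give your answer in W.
Convert to SI: F = 213.0 N, v = 22.0 m/s
P = Fv = (213.0)(22.0) = 4686 W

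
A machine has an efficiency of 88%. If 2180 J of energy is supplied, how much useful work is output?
W_out = η·W_in = 0.88·2180 = 1918.4 J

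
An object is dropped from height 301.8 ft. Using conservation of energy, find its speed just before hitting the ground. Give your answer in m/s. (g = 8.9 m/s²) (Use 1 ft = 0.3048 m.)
Convert to SI: h = 91.9886 m
mgh = ½mv² ⇒ v = √(2gh) = √(2·8.9·91.9886) = 40.46 m/s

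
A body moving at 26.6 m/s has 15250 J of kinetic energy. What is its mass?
m = 2·KE/v² = 2·15250/(26.6)² = 43.11 kg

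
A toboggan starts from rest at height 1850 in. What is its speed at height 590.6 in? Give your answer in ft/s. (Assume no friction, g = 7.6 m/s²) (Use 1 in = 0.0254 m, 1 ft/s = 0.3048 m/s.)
Convert to SI: h₁−h₂ = 31.9888 m
mgh₁ = mgh₂ + ½mv² ⇒ v = √(2g(h₁−h₂)) = √(2·7.6·31.9888) = 22.0506 m/s = 72.34 ft/s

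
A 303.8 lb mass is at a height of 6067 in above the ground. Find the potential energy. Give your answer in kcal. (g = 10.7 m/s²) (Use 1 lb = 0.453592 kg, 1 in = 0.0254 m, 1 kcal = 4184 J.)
Convert to SI: m = 137.801 kg, h = 154.102 m
PE = mgh = (137.801)(10.7)(154.102) = 227219 J = 54.31 kcal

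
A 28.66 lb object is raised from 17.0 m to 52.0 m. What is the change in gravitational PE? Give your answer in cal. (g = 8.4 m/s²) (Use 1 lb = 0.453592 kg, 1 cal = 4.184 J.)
Convert to SI: m = 12.9999 kg, Δh = 35.0 m
ΔPE = mgΔh = (12.9999)(8.4)(35.0) = 3821.98 J = 913.5 cal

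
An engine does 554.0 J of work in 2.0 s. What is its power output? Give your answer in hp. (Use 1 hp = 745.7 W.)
P = W/t = 554.0/2.0 = 277.0 W = 0.3715 hp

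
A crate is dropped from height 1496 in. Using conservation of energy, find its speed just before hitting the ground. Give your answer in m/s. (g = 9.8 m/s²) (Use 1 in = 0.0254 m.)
Convert to SI: h = 37.9984 m
mgh = ½mv² ⇒ v = √(2gh) = √(2·9.8·37.9984) = 27.29 m/s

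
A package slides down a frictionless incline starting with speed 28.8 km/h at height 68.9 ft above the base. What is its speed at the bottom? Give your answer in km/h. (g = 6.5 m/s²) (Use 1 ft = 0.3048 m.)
Convert to SI: v₀ = 8.0 m/s, h = 21.0007 m
½mv₀² + mgh = ½mv² ⇒ v = √(v₀² + 2gh) = √(8.0² + 2·6.5·21.0007) = 18.3578 m/s = 66.09 km/h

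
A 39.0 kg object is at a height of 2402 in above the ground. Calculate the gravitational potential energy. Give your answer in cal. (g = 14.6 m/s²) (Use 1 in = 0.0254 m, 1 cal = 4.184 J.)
Convert to SI: m = 39.0 kg, h = 61.0108 m
PE = mgh = (39.0)(14.6)(61.0108) = 34739.5 J = 8303 cal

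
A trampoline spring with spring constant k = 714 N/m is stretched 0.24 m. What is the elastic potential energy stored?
PE = ½kx² = ½(714)(0.24)² = 20.56 J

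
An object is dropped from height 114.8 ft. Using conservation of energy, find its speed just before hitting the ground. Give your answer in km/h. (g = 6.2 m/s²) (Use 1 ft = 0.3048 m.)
Convert to SI: h = 34.991 m
mgh = ½mv² ⇒ v = √(2gh) = √(2·6.2·34.991) = 20.83 m/s = 74.99 km/h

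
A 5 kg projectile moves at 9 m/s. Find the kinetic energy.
KE = ½mv² = ½(5)(9)² = 202.5 J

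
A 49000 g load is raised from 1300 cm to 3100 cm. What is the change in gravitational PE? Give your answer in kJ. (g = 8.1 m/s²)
Convert to SI: m = 49.0 kg, Δh = 18.0 m
ΔPE = mgΔh = (49.0)(8.1)(18.0) = 7144.2 J = 7.144 kJ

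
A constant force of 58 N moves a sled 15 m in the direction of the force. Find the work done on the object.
W = F·d = (58)(15) = 870.0 J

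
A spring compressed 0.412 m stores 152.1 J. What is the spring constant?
k = 2·PE/x² = 2·152.1/(0.412)² = 1792 N/m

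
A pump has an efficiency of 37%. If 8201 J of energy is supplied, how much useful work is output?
W_out = η·W_in = 0.37·8201 = 3034.37 J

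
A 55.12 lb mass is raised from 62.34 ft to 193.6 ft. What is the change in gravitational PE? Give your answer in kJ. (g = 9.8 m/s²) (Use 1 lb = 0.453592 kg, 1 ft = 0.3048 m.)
Convert to SI: m = 25.002 kg, Δh = 40.008 m
ΔPE = mgΔh = (25.002)(9.8)(40.008) = 9802.75 J = 9.803 kJ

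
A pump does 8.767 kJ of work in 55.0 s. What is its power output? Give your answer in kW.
Convert to SI: W = 8767.0 J, t = 55.0 s
P = W/t = 8767.0/55.0 = 159.4 W = 0.1594 kW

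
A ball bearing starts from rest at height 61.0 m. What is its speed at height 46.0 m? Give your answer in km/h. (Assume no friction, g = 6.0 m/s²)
mgh₁ = mgh₂ + ½mv² ⇒ v = √(2g(h₁−h₂)) = √(2·6.0·15.0) = 13.4164 m/s = 48.3 km/h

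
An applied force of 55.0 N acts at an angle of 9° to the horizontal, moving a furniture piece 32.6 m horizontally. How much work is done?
W = F·d·cosθ = (55.0)(32.6)cos(9°) = 1771 J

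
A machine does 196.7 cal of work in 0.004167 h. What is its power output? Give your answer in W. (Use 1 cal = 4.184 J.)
Convert to SI: W = 822.993 J, t = 15.0012 s
P = W/t = 822.993/15.0012 = 54.86 W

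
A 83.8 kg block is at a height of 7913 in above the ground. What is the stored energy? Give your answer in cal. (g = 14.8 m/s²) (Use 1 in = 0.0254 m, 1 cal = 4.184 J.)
Convert to SI: m = 83.8 kg, h = 200.99 m
PE = mgh = (83.8)(14.8)(200.99) = 249276 J = 59580 cal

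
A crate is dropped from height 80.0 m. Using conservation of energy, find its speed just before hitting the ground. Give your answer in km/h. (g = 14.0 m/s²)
mgh = ½mv² ⇒ v = √(2gh) = √(2·14.0·80.0) = 47.3286 m/s = 170.4 km/h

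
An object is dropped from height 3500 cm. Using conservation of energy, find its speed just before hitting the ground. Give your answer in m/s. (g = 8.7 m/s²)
Convert to SI: h = 35.0 m
mgh = ½mv² ⇒ v = √(2gh) = √(2·8.7·35.0) = 24.68 m/s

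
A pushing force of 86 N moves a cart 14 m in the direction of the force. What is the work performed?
W = F·d = (86)(14) = 1204 J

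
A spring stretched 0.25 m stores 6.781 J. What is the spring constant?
k = 2·PE/x² = 2·6.781/(0.25)² = 217.0 N/m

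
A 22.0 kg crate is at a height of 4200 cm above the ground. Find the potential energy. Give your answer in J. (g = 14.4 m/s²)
Convert to SI: m = 22.0 kg, h = 42.0 m
PE = mgh = (22.0)(14.4)(42.0) = 13310 J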